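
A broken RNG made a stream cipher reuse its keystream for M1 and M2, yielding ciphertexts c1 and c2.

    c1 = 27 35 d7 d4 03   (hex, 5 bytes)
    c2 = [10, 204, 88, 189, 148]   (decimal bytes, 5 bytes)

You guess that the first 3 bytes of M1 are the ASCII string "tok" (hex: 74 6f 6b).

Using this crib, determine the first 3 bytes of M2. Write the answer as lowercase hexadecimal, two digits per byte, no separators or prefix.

First, c1 ⊕ c2 = (M1 ⊕ K) ⊕ (M2 ⊕ K) = M1 ⊕ M2, so the key drops out. Then M2 = (M1 ⊕ M2) ⊕ M1 over the first 3 bytes.
byte 0: (27 xor 0a) xor 74 = 2d xor 74 = 59
byte 1: (35 xor cc) xor 6f = f9 xor 6f = 96
byte 2: (d7 xor 58) xor 6b = 8f xor 6b = e4

5996e4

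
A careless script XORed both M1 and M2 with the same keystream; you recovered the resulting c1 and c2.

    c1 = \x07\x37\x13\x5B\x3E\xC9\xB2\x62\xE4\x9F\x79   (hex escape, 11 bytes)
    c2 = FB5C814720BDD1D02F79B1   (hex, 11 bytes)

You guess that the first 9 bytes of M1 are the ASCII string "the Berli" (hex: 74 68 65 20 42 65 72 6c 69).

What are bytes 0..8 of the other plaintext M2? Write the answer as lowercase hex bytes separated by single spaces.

First, c1 ⊕ c2 = (M1 ⊕ K) ⊕ (M2 ⊕ K) = M1 ⊕ M2, so the key drops out. Then M2 = (M1 ⊕ M2) ⊕ M1 over the first 9 bytes.
byte 0: (07 ⊕ fb) ⊕ 74 = fc ⊕ 74 = 88
byte 1: (37 ⊕ 5c) ⊕ 68 = 6b ⊕ 68 = 03
byte 2: (13 ⊕ 81) ⊕ 65 = 92 ⊕ 65 = f7
byte 3: (5b ⊕ 47) ⊕ 20 = 1c ⊕ 20 = 3c
byte 4: (3e ⊕ 20) ⊕ 42 = 1e ⊕ 42 = 5c
byte 5: (c9 ⊕ bd) ⊕ 65 = 74 ⊕ 65 = 11
byte 6: (b2 ⊕ d1) ⊕ 72 = 63 ⊕ 72 = 11
byte 7: (62 ⊕ d0) ⊕ 6c = b2 ⊕ 6c = de
byte 8: (e4 ⊕ 2f) ⊕ 69 = cb ⊕ 69 = a2

88 03 f7 3c 5c 11 11 de a2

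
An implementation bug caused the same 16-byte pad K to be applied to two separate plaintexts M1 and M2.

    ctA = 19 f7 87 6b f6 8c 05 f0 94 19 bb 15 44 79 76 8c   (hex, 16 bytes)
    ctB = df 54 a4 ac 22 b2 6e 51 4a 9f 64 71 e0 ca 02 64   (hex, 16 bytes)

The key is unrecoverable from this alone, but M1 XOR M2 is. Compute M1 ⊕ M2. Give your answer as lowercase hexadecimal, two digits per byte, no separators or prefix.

ctA ⊕ ctB = (M1 ⊕ K) ⊕ (M2 ⊕ K) = M1 ⊕ M2 — the shared key cancels under XOR.
00011001 XOR 11011111 = 11000110
11110111 XOR 01010100 = 10100011
10000111 XOR 10100100 = 00100011
01101011 XOR 10101100 = 11000111
11110110 XOR 00100010 = 11010100
10001100 XOR 10110010 = 00111110
00000101 XOR 01101110 = 01101011
11110000 XOR 01010001 = 10100001
10010100 XOR 01001010 = 11011110
00011001 XOR 10011111 = 10000110
10111011 XOR 01100100 = 11011111
00010101 XOR 01110001 = 01100100
01000100 XOR 11100000 = 10100100
01111001 XOR 11001010 = 10110011
01110110 XOR 00000010 = 01110100
10001100 XOR 01100100 = 11101000

c6a323c7d43e6ba1de86df64a4b374e8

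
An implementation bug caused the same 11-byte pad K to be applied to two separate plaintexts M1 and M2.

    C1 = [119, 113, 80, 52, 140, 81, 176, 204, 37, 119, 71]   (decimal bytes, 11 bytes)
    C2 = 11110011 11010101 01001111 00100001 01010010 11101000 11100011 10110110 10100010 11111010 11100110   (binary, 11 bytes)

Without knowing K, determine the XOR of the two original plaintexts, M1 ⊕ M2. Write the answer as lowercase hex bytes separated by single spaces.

84 a4 1f 15 de b9 53 7a 87 8d a1

C1 ⊕ C2 = (M1 ⊕ K) ⊕ (M2 ⊕ K) = M1 ⊕ M2 — the shared key cancels under XOR.
01110111 xor 11110011 = 10000100
01110001 xor 11010101 = 10100100
01010000 xor 01001111 = 00011111
00110100 xor 00100001 = 00010101
10001100 xor 01010010 = 11011110
01010001 xor 11101000 = 10111001
10110000 xor 11100011 = 01010011
11001100 xor 10110110 = 01111010
00100101 xor 10100010 = 10000111
01110111 xor 11111010 = 10001101
01000111 xor 11100110 = 10100001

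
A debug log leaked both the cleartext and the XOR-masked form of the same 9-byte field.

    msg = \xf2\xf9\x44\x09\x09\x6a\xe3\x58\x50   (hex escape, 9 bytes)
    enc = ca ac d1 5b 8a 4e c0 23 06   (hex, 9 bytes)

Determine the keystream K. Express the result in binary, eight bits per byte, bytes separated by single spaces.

00111000 01010101 10010101 01010010 10000011 00100100 00100011 01111011 01010110

Since enc = msg ⊕ K, XORing both sides with msg gives K = msg ⊕ enc.
f2 XOR ca = 38
f9 XOR ac = 55
44 XOR d1 = 95
09 XOR 5b = 52
09 XOR 8a = 83
6a XOR 4e = 24
e3 XOR c0 = 23
58 XOR 23 = 7b
50 XOR 06 = 56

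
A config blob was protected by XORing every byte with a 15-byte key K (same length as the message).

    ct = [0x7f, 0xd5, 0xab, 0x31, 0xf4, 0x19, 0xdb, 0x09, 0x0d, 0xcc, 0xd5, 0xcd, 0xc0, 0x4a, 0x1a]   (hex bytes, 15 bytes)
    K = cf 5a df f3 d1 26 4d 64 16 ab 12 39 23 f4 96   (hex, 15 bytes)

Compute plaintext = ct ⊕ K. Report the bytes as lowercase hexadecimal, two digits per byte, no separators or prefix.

01111111 ^ 11001111 = 10110000
11010101 ^ 01011010 = 10001111
10101011 ^ 11011111 = 01110100
00110001 ^ 11110011 = 11000010
11110100 ^ 11010001 = 00100101
00011001 ^ 00100110 = 00111111
11011011 ^ 01001101 = 10010110
00001001 ^ 01100100 = 01101101
00001101 ^ 00010110 = 00011011
11001100 ^ 10101011 = 01100111
11010101 ^ 00010010 = 11000111
11001101 ^ 00111001 = 11110100
11000000 ^ 00100011 = 11100011
01001010 ^ 11110100 = 10111110
00011010 ^ 10010110 = 10001100

b08f74c2253f966d1b67c7f4e3be8c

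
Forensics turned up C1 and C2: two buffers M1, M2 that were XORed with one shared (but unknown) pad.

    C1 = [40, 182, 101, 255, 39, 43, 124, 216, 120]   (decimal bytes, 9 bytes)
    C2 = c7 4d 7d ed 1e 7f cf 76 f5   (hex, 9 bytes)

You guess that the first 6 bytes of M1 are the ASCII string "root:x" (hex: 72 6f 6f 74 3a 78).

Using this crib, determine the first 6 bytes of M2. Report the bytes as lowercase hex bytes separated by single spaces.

9d 94 77 66 03 2c

First, C1 ⊕ C2 = (M1 ⊕ K) ⊕ (M2 ⊕ K) = M1 ⊕ M2, so the key drops out. Then M2 = (M1 ⊕ M2) ⊕ M1 over the first 6 bytes.
byte 0: (28 ^ c7) ^ 72 = ef ^ 72 = 9d
byte 1: (b6 ^ 4d) ^ 6f = fb ^ 6f = 94
byte 2: (65 ^ 7d) ^ 6f = 18 ^ 6f = 77
byte 3: (ff ^ ed) ^ 74 = 12 ^ 74 = 66
byte 4: (27 ^ 1e) ^ 3a = 39 ^ 3a = 03
byte 5: (2b ^ 7f) ^ 78 = 54 ^ 78 = 2c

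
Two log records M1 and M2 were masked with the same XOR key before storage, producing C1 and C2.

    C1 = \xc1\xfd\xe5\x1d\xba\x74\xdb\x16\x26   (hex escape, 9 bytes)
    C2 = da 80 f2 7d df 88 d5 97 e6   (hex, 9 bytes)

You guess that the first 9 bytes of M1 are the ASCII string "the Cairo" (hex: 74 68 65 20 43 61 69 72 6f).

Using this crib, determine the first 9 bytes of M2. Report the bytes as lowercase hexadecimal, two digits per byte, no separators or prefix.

First, C1 ⊕ C2 = (M1 ⊕ K) ⊕ (M2 ⊕ K) = M1 ⊕ M2, so the key drops out. Then M2 = (M1 ⊕ M2) ⊕ M1 over the first 9 bytes.
byte 0: (c1 ^ da) ^ 74 = 1b ^ 74 = 6f
byte 1: (fd ^ 80) ^ 68 = 7d ^ 68 = 15
byte 2: (e5 ^ f2) ^ 65 = 17 ^ 65 = 72
byte 3: (1d ^ 7d) ^ 20 = 60 ^ 20 = 40
byte 4: (ba ^ df) ^ 43 = 65 ^ 43 = 26
byte 5: (74 ^ 88) ^ 61 = fc ^ 61 = 9d
byte 6: (db ^ d5) ^ 69 = 0e ^ 69 = 67
byte 7: (16 ^ 97) ^ 72 = 81 ^ 72 = f3
byte 8: (26 ^ e6) ^ 6f = c0 ^ 6f = af

6f157240269d67f3af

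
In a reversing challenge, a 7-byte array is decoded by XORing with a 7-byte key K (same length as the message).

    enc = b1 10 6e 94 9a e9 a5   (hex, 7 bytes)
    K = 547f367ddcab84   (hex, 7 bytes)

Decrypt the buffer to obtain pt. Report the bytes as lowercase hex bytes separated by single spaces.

e5 6f 58 e9 46 42 21

b1 XOR 54 = e5
10 XOR 7f = 6f
6e XOR 36 = 58
94 XOR 7d = e9
9a XOR dc = 46
e9 XOR ab = 42
a5 XOR 84 = 21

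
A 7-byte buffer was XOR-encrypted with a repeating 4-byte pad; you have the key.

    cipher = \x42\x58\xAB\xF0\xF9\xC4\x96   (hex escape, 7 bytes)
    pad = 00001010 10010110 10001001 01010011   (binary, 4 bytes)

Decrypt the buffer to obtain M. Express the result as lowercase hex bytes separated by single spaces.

48 ce 22 a3 f3 52 1f

The 4-byte key repeats, so the effective keystream is 0a 96 89 53 0a 96 89.
byte 0: 42 xor 0a = 48
byte 1: 58 xor 96 = ce
byte 2: ab xor 89 = 22
byte 3: f0 xor 53 = a3
byte 4: f9 xor 0a = f3
byte 5: c4 xor 96 = 52
byte 6: 96 xor 89 = 1f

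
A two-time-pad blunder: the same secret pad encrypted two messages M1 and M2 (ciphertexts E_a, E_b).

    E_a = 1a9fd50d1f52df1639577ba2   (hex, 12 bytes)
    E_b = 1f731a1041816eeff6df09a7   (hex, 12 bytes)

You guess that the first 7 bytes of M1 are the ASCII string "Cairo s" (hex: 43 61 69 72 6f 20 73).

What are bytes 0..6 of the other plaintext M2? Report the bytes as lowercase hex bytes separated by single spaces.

46 8d a6 6f 31 f3 c2

First, E_a ⊕ E_b = (M1 ⊕ K) ⊕ (M2 ⊕ K) = M1 ⊕ M2, so the key drops out. Then M2 = (M1 ⊕ M2) ⊕ M1 over the first 7 bytes.
byte 0: (1a xor 1f) xor 43 = 05 xor 43 = 46
byte 1: (9f xor 73) xor 61 = ec xor 61 = 8d
byte 2: (d5 xor 1a) xor 69 = cf xor 69 = a6
byte 3: (0d xor 10) xor 72 = 1d xor 72 = 6f
byte 4: (1f xor 41) xor 6f = 5e xor 6f = 31
byte 5: (52 xor 81) xor 20 = d3 xor 20 = f3
byte 6: (df xor 6e) xor 73 = b1 xor 73 = c2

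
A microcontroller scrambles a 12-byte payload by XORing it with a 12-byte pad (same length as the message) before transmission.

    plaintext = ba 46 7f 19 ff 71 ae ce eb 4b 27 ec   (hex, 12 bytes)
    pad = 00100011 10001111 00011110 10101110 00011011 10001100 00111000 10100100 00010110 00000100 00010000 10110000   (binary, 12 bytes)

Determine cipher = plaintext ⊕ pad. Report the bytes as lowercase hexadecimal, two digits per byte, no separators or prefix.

ba xor 23 = 99
46 xor 8f = c9
7f xor 1e = 61
19 xor ae = b7
ff xor 1b = e4
71 xor 8c = fd
ae xor 38 = 96
ce xor a4 = 6a
eb xor 16 = fd
4b xor 04 = 4f
27 xor 10 = 37
ec xor b0 = 5c

99c961b7e4fd966afd4f375c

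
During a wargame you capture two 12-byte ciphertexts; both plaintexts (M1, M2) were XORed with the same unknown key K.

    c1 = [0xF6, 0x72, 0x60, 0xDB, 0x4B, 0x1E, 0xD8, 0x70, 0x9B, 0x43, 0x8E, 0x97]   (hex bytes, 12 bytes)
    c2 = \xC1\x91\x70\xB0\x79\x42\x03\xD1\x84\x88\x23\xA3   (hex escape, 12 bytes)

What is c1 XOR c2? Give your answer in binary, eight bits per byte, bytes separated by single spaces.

00110111 11100011 00010000 01101011 00110010 01011100 11011011 10100001 00011111 11001011 10101101 00110100

c1 ⊕ c2 = (M1 ⊕ K) ⊕ (M2 ⊕ K) = M1 ⊕ M2 — the shared key cancels under XOR.
f6 XOR c1 = 37
72 XOR 91 = e3
60 XOR 70 = 10
db XOR b0 = 6b
4b XOR 79 = 32
1e XOR 42 = 5c
d8 XOR 03 = db
70 XOR d1 = a1
9b XOR 84 = 1f
43 XOR 88 = cb
8e XOR 23 = ad
97 XOR a3 = 34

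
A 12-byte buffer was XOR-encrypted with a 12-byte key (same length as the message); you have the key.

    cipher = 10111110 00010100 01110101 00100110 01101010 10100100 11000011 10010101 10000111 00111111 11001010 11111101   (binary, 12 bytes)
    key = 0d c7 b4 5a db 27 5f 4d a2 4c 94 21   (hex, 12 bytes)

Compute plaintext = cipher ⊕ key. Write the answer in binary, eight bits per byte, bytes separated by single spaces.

be ⊕ 0d = b3
14 ⊕ c7 = d3
75 ⊕ b4 = c1
26 ⊕ 5a = 7c
6a ⊕ db = b1
a4 ⊕ 27 = 83
c3 ⊕ 5f = 9c
95 ⊕ 4d = d8
87 ⊕ a2 = 25
3f ⊕ 4c = 73
ca ⊕ 94 = 5e
fd ⊕ 21 = dc

10110011 11010011 11000001 01111100 10110001 10000011 10011100 11011000 00100101 01110011 01011110 11011100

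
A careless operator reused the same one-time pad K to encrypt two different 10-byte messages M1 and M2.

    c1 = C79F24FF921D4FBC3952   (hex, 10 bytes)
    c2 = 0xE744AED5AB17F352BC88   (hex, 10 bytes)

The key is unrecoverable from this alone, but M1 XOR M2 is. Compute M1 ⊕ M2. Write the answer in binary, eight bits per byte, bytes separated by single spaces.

c1 ⊕ c2 = (M1 ⊕ K) ⊕ (M2 ⊕ K) = M1 ⊕ M2 — the shared key cancels under XOR.
c7 xor e7 = 20
9f xor 44 = db
24 xor ae = 8a
ff xor d5 = 2a
92 xor ab = 39
1d xor 17 = 0a
4f xor f3 = bc
bc xor 52 = ee
39 xor bc = 85
52 xor 88 = da

00100000 11011011 10001010 00101010 00111001 00001010 10111100 11101110 10000101 11011010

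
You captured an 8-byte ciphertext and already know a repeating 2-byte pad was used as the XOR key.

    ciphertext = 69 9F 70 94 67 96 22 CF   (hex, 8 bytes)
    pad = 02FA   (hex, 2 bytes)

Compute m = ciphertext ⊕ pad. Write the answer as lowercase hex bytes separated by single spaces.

The 2-byte key repeats, so the effective keystream is 02 fa 02 fa 02 fa 02 fa.
byte 0: 69 ⊕ 02 = 6b
byte 1: 9f ⊕ fa = 65
byte 2: 70 ⊕ 02 = 72
byte 3: 94 ⊕ fa = 6e
byte 4: 67 ⊕ 02 = 65
byte 5: 96 ⊕ fa = 6c
byte 6: 22 ⊕ 02 = 20
byte 7: cf ⊕ fa = 35

6b 65 72 6e 65 6c 20 35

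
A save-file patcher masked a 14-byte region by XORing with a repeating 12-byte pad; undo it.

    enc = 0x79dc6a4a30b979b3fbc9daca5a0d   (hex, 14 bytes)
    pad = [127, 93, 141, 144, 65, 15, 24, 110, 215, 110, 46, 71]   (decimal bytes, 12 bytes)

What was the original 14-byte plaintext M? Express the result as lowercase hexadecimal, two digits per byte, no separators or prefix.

0681e7da71b661dd2ca7f48d2550

The 12-byte key repeats, so the effective keystream is 7f 5d 8d 90 41 0f 18 6e d7 6e 2e 47 7f 5d.
byte 0: 79 xor 7f = 06
byte 1: dc xor 5d = 81
byte 2: 6a xor 8d = e7
byte 3: 4a xor 90 = da
byte 4: 30 xor 41 = 71
byte 5: b9 xor 0f = b6
byte 6: 79 xor 18 = 61
byte 7: b3 xor 6e = dd
byte 8: fb xor d7 = 2c
byte 9: c9 xor 6e = a7
byte 10: da xor 2e = f4
byte 11: ca xor 47 = 8d
byte 12: 5a xor 7f = 25
byte 13: 0d xor 5d = 50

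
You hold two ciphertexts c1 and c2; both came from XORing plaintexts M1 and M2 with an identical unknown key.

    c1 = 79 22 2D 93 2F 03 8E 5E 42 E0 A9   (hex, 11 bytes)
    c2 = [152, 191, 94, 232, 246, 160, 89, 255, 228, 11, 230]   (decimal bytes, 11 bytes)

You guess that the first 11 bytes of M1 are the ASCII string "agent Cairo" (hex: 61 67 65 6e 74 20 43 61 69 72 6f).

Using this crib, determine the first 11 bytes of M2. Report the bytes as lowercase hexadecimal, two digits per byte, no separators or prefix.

First, c1 ⊕ c2 = (M1 ⊕ K) ⊕ (M2 ⊕ K) = M1 ⊕ M2, so the key drops out. Then M2 = (M1 ⊕ M2) ⊕ M1 over the first 11 bytes.
byte 0: (79 xor 98) xor 61 = e1 xor 61 = 80
byte 1: (22 xor bf) xor 67 = 9d xor 67 = fa
byte 2: (2d xor 5e) xor 65 = 73 xor 65 = 16
byte 3: (93 xor e8) xor 6e = 7b xor 6e = 15
byte 4: (2f xor f6) xor 74 = d9 xor 74 = ad
byte 5: (03 xor a0) xor 20 = a3 xor 20 = 83
byte 6: (8e xor 59) xor 43 = d7 xor 43 = 94
byte 7: (5e xor ff) xor 61 = a1 xor 61 = c0
byte 8: (42 xor e4) xor 69 = a6 xor 69 = cf
byte 9: (e0 xor 0b) xor 72 = eb xor 72 = 99
byte 10: (a9 xor e6) xor 6f = 4f xor 6f = 20

80fa1615ad8394c0cf9920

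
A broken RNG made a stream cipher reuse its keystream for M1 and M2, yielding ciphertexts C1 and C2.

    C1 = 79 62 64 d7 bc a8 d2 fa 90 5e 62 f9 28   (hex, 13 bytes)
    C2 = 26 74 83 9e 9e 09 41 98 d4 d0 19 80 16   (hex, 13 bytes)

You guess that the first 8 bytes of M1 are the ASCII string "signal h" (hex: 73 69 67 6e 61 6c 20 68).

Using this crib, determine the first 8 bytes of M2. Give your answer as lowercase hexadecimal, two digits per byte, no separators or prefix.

First, C1 ⊕ C2 = (M1 ⊕ K) ⊕ (M2 ⊕ K) = M1 ⊕ M2, so the key drops out. Then M2 = (M1 ⊕ M2) ⊕ M1 over the first 8 bytes.
byte 0: (79 XOR 26) XOR 73 = 5f XOR 73 = 2c
byte 1: (62 XOR 74) XOR 69 = 16 XOR 69 = 7f
byte 2: (64 XOR 83) XOR 67 = e7 XOR 67 = 80
byte 3: (d7 XOR 9e) XOR 6e = 49 XOR 6e = 27
byte 4: (bc XOR 9e) XOR 61 = 22 XOR 61 = 43
byte 5: (a8 XOR 09) XOR 6c = a1 XOR 6c = cd
byte 6: (d2 XOR 41) XOR 20 = 93 XOR 20 = b3
byte 7: (fa XOR 98) XOR 68 = 62 XOR 68 = 0a

2c7f802743cdb30a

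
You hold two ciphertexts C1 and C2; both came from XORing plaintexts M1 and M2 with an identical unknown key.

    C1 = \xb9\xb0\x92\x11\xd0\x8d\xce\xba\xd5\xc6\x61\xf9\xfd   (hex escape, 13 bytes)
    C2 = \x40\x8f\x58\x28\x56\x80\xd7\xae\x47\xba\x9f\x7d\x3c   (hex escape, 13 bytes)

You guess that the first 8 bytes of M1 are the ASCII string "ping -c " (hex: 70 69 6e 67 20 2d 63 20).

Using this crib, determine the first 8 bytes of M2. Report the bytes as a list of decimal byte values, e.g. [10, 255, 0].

[137, 86, 164, 94, 166, 32, 122, 52]

First, C1 ⊕ C2 = (M1 ⊕ K) ⊕ (M2 ⊕ K) = M1 ⊕ M2, so the key drops out. Then M2 = (M1 ⊕ M2) ⊕ M1 over the first 8 bytes.
byte 0: (b9 XOR 40) XOR 70 = f9 XOR 70 = 89
byte 1: (b0 XOR 8f) XOR 69 = 3f XOR 69 = 56
byte 2: (92 XOR 58) XOR 6e = ca XOR 6e = a4
byte 3: (11 XOR 28) XOR 67 = 39 XOR 67 = 5e
byte 4: (d0 XOR 56) XOR 20 = 86 XOR 20 = a6
byte 5: (8d XOR 80) XOR 2d = 0d XOR 2d = 20
byte 6: (ce XOR d7) XOR 63 = 19 XOR 63 = 7a
byte 7: (ba XOR ae) XOR 20 = 14 XOR 20 = 34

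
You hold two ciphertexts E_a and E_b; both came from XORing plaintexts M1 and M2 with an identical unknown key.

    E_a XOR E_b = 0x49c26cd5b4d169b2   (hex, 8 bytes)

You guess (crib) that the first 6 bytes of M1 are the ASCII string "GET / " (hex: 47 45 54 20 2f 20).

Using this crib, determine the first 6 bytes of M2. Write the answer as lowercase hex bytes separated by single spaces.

Since E_a ⊕ E_b = M1 ⊕ M2, XORing with the guessed M1 bytes yields the corresponding M2 bytes: M2 = (E_a ⊕ E_b) ⊕ M1.
byte 0: 49 xor 47 = 0e
byte 1: c2 xor 45 = 87
byte 2: 6c xor 54 = 38
byte 3: d5 xor 20 = f5
byte 4: b4 xor 2f = 9b
byte 5: d1 xor 20 = f1

0e 87 38 f5 9b f1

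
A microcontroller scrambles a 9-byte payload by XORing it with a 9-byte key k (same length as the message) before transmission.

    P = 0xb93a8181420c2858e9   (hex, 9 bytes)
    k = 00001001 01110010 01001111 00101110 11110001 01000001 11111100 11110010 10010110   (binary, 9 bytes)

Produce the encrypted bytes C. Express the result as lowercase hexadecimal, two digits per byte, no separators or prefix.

b048ceafb34dd4aa7f

XOR is its own inverse, so applying the key byte-wise gives the result directly.
b9 ⊕ 09 = b0
3a ⊕ 72 = 48
81 ⊕ 4f = ce
81 ⊕ 2e = af
42 ⊕ f1 = b3
0c ⊕ 41 = 4d
28 ⊕ fc = d4
58 ⊕ f2 = aa
e9 ⊕ 96 = 7f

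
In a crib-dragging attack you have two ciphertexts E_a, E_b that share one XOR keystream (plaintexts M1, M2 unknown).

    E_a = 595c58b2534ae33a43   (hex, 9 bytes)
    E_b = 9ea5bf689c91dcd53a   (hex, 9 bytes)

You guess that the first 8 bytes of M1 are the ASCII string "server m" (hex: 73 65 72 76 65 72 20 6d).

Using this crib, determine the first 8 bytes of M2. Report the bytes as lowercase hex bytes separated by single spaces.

b4 9c 95 ac aa a9 1f 82

First, E_a ⊕ E_b = (M1 ⊕ K) ⊕ (M2 ⊕ K) = M1 ⊕ M2, so the key drops out. Then M2 = (M1 ⊕ M2) ⊕ M1 over the first 8 bytes.
byte 0: (59 ⊕ 9e) ⊕ 73 = c7 ⊕ 73 = b4
byte 1: (5c ⊕ a5) ⊕ 65 = f9 ⊕ 65 = 9c
byte 2: (58 ⊕ bf) ⊕ 72 = e7 ⊕ 72 = 95
byte 3: (b2 ⊕ 68) ⊕ 76 = da ⊕ 76 = ac
byte 4: (53 ⊕ 9c) ⊕ 65 = cf ⊕ 65 = aa
byte 5: (4a ⊕ 91) ⊕ 72 = db ⊕ 72 = a9
byte 6: (e3 ⊕ dc) ⊕ 20 = 3f ⊕ 20 = 1f
byte 7: (3a ⊕ d5) ⊕ 6d = ef ⊕ 6d = 82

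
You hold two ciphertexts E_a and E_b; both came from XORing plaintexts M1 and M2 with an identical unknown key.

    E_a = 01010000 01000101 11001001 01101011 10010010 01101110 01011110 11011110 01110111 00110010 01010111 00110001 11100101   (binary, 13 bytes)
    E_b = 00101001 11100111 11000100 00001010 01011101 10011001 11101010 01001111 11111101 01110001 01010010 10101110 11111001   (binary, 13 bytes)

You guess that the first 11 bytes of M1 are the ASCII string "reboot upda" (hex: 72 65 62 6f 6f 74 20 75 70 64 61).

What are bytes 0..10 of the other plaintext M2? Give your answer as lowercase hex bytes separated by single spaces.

First, E_a ⊕ E_b = (M1 ⊕ K) ⊕ (M2 ⊕ K) = M1 ⊕ M2, so the key drops out. Then M2 = (M1 ⊕ M2) ⊕ M1 over the first 11 bytes.
byte 0: (50 xor 29) xor 72 = 79 xor 72 = 0b
byte 1: (45 xor e7) xor 65 = a2 xor 65 = c7
byte 2: (c9 xor c4) xor 62 = 0d xor 62 = 6f
byte 3: (6b xor 0a) xor 6f = 61 xor 6f = 0e
byte 4: (92 xor 5d) xor 6f = cf xor 6f = a0
byte 5: (6e xor 99) xor 74 = f7 xor 74 = 83
byte 6: (5e xor ea) xor 20 = b4 xor 20 = 94
byte 7: (de xor 4f) xor 75 = 91 xor 75 = e4
byte 8: (77 xor fd) xor 70 = 8a xor 70 = fa
byte 9: (32 xor 71) xor 64 = 43 xor 64 = 27
byte 10: (57 xor 52) xor 61 = 05 xor 61 = 64

0b c7 6f 0e a0 83 94 e4 fa 27 64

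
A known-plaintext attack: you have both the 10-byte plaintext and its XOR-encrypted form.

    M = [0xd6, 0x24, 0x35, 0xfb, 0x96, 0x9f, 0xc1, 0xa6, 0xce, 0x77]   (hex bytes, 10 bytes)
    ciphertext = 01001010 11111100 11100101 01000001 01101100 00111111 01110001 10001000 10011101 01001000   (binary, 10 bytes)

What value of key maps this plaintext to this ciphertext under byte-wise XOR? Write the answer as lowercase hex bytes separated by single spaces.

9c d8 d0 ba fa a0 b0 2e 53 3f

Since ciphertext = M ⊕ key, XORing both sides with M gives key = M ⊕ ciphertext.
11010110 ⊕ 01001010 = 10011100
00100100 ⊕ 11111100 = 11011000
00110101 ⊕ 11100101 = 11010000
11111011 ⊕ 01000001 = 10111010
10010110 ⊕ 01101100 = 11111010
10011111 ⊕ 00111111 = 10100000
11000001 ⊕ 01110001 = 10110000
10100110 ⊕ 10001000 = 00101110
11001110 ⊕ 10011101 = 01010011
01110111 ⊕ 01001000 = 00111111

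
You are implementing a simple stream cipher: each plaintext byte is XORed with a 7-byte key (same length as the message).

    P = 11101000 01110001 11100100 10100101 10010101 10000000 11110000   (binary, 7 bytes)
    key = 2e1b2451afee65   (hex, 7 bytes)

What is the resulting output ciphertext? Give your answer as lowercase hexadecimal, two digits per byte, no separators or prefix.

byte 0: e8 ⊕ 2e = c6
byte 1: 71 ⊕ 1b = 6a
byte 2: e4 ⊕ 24 = c0
byte 3: a5 ⊕ 51 = f4
byte 4: 95 ⊕ af = 3a
byte 5: 80 ⊕ ee = 6e
byte 6: f0 ⊕ 65 = 95

c66ac0f43a6e95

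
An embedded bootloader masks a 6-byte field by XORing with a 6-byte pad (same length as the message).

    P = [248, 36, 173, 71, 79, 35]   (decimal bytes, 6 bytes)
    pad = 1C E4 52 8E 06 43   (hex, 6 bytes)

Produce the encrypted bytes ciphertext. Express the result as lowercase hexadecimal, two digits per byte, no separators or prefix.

f8 ^ 1c = e4
24 ^ e4 = c0
ad ^ 52 = ff
47 ^ 8e = c9
4f ^ 06 = 49
23 ^ 43 = 60

e4c0ffc94960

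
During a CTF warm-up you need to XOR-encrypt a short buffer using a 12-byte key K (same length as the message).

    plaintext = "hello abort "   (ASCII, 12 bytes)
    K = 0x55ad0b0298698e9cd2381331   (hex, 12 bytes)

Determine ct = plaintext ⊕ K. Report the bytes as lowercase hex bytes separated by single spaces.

3d c8 67 6e f7 49 ef fe bd 4a 67 11

byte 0: 104 ^  85 =  61
byte 1: 101 ^ 173 = 200
byte 2: 108 ^  11 = 103
byte 3: 108 ^   2 = 110
byte 4: 111 ^ 152 = 247
byte 5:  32 ^ 105 =  73
byte 6:  97 ^ 142 = 239
byte 7:  98 ^ 156 = 254
byte 8: 111 ^ 210 = 189
byte 9: 114 ^  56 =  74
byte 10: 116 ^  19 = 103
byte 11:  32 ^  49 =  17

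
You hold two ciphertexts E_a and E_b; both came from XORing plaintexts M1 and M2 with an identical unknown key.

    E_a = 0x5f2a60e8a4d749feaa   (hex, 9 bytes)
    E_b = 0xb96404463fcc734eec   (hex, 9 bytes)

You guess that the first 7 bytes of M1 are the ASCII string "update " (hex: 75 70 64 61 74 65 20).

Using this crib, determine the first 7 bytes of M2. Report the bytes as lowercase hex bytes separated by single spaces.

First, E_a ⊕ E_b = (M1 ⊕ K) ⊕ (M2 ⊕ K) = M1 ⊕ M2, so the key drops out. Then M2 = (M1 ⊕ M2) ⊕ M1 over the first 7 bytes.
byte 0: (5f xor b9) xor 75 = e6 xor 75 = 93
byte 1: (2a xor 64) xor 70 = 4e xor 70 = 3e
byte 2: (60 xor 04) xor 64 = 64 xor 64 = 00
byte 3: (e8 xor 46) xor 61 = ae xor 61 = cf
byte 4: (a4 xor 3f) xor 74 = 9b xor 74 = ef
byte 5: (d7 xor cc) xor 65 = 1b xor 65 = 7e
byte 6: (49 xor 73) xor 20 = 3a xor 20 = 1a

93 3e 00 cf ef 7e 1a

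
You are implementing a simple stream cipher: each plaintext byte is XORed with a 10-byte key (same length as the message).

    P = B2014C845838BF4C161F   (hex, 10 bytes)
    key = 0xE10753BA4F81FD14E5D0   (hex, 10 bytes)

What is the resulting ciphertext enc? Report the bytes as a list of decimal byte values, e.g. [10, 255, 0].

[83, 6, 31, 62, 23, 185, 66, 88, 243, 207]

XOR is its own inverse, so applying the key byte-wise gives the result directly.
byte 0: 178 ^ 225 =  83
byte 1:   1 ^   7 =   6
byte 2:  76 ^  83 =  31
byte 3: 132 ^ 186 =  62
byte 4:  88 ^  79 =  23
byte 5:  56 ^ 129 = 185
byte 6: 191 ^ 253 =  66
byte 7:  76 ^  20 =  88
byte 8:  22 ^ 229 = 243
byte 9:  31 ^ 208 = 207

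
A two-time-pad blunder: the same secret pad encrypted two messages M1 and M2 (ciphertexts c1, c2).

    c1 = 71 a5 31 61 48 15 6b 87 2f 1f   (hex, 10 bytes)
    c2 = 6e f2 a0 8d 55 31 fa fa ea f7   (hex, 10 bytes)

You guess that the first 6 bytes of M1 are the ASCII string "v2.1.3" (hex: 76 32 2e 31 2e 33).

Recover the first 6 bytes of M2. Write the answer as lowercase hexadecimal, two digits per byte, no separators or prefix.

6965bfdd3317

First, c1 ⊕ c2 = (M1 ⊕ K) ⊕ (M2 ⊕ K) = M1 ⊕ M2, so the key drops out. Then M2 = (M1 ⊕ M2) ⊕ M1 over the first 6 bytes.
byte 0: (71 ^ 6e) ^ 76 = 1f ^ 76 = 69
byte 1: (a5 ^ f2) ^ 32 = 57 ^ 32 = 65
byte 2: (31 ^ a0) ^ 2e = 91 ^ 2e = bf
byte 3: (61 ^ 8d) ^ 31 = ec ^ 31 = dd
byte 4: (48 ^ 55) ^ 2e = 1d ^ 2e = 33
byte 5: (15 ^ 31) ^ 33 = 24 ^ 33 = 17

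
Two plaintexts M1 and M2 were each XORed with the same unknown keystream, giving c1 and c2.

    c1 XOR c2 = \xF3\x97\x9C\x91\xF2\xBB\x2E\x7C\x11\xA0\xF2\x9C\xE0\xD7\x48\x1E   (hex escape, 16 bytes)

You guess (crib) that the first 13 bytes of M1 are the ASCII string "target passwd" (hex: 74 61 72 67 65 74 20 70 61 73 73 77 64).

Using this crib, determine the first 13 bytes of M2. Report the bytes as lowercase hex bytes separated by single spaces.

87 f6 ee f6 97 cf 0e 0c 70 d3 81 eb 84

Since c1 ⊕ c2 = M1 ⊕ M2, XORing with the guessed M1 bytes yields the corresponding M2 bytes: M2 = (c1 ⊕ c2) ⊕ M1.
11110011 ^ 01110100 = 10000111
10010111 ^ 01100001 = 11110110
10011100 ^ 01110010 = 11101110
10010001 ^ 01100111 = 11110110
11110010 ^ 01100101 = 10010111
10111011 ^ 01110100 = 11001111
00101110 ^ 00100000 = 00001110
01111100 ^ 01110000 = 00001100
00010001 ^ 01100001 = 01110000
10100000 ^ 01110011 = 11010011
11110010 ^ 01110011 = 10000001
10011100 ^ 01110111 = 11101011
11100000 ^ 01100100 = 10000100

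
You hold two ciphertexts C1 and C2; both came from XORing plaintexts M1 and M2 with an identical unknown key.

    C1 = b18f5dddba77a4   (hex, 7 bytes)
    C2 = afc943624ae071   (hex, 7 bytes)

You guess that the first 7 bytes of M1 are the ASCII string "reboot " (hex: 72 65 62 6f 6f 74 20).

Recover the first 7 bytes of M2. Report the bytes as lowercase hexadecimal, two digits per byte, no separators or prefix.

6c237cd09fe3f5

First, C1 ⊕ C2 = (M1 ⊕ K) ⊕ (M2 ⊕ K) = M1 ⊕ M2, so the key drops out. Then M2 = (M1 ⊕ M2) ⊕ M1 over the first 7 bytes.
byte 0: (b1 ^ af) ^ 72 = 1e ^ 72 = 6c
byte 1: (8f ^ c9) ^ 65 = 46 ^ 65 = 23
byte 2: (5d ^ 43) ^ 62 = 1e ^ 62 = 7c
byte 3: (dd ^ 62) ^ 6f = bf ^ 6f = d0
byte 4: (ba ^ 4a) ^ 6f = f0 ^ 6f = 9f
byte 5: (77 ^ e0) ^ 74 = 97 ^ 74 = e3
byte 6: (a4 ^ 71) ^ 20 = d5 ^ 20 = f5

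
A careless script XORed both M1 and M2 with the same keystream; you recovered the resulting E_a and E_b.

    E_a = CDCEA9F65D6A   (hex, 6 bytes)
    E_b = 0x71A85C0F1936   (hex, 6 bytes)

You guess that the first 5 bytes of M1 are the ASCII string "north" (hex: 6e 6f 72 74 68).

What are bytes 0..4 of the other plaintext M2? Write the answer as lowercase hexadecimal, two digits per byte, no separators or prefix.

d209878d2c

First, E_a ⊕ E_b = (M1 ⊕ K) ⊕ (M2 ⊕ K) = M1 ⊕ M2, so the key drops out. Then M2 = (M1 ⊕ M2) ⊕ M1 over the first 5 bytes.
byte 0: (cd XOR 71) XOR 6e = bc XOR 6e = d2
byte 1: (ce XOR a8) XOR 6f = 66 XOR 6f = 09
byte 2: (a9 XOR 5c) XOR 72 = f5 XOR 72 = 87
byte 3: (f6 XOR 0f) XOR 74 = f9 XOR 74 = 8d
byte 4: (5d XOR 19) XOR 68 = 44 XOR 68 = 2c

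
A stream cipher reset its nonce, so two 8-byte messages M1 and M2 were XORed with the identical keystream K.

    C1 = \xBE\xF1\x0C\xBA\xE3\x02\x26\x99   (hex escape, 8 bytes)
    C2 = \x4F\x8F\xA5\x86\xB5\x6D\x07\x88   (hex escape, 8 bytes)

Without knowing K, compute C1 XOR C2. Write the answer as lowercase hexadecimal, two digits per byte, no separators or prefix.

C1 ⊕ C2 = (M1 ⊕ K) ⊕ (M2 ⊕ K) = M1 ⊕ M2 — the shared key cancels under XOR.
190 XOR  79 = 241
241 XOR 143 = 126
 12 XOR 165 = 169
186 XOR 134 =  60
227 XOR 181 =  86
  2 XOR 109 = 111
 38 XOR   7 =  33
153 XOR 136 =  17

f17ea93c566f2111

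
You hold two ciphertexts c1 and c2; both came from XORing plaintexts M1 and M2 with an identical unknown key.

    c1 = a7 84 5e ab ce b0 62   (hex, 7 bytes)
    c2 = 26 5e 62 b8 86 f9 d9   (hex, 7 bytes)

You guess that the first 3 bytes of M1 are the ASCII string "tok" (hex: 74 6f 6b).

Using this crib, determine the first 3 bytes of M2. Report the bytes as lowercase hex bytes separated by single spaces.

f5 b5 57

First, c1 ⊕ c2 = (M1 ⊕ K) ⊕ (M2 ⊕ K) = M1 ⊕ M2, so the key drops out. Then M2 = (M1 ⊕ M2) ⊕ M1 over the first 3 bytes.
byte 0: (a7 XOR 26) XOR 74 = 81 XOR 74 = f5
byte 1: (84 XOR 5e) XOR 6f = da XOR 6f = b5
byte 2: (5e XOR 62) XOR 6b = 3c XOR 6b = 57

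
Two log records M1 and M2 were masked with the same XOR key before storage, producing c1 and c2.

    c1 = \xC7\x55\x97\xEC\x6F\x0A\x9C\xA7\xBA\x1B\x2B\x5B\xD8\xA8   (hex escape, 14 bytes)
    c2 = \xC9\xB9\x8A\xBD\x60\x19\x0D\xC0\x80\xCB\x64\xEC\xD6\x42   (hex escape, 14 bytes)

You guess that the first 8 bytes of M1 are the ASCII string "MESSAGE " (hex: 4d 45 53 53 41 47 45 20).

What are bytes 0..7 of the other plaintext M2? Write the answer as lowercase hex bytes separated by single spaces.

43 a9 4e 02 4e 54 d4 47

First, c1 ⊕ c2 = (M1 ⊕ K) ⊕ (M2 ⊕ K) = M1 ⊕ M2, so the key drops out. Then M2 = (M1 ⊕ M2) ⊕ M1 over the first 8 bytes.
byte 0: (c7 xor c9) xor 4d = 0e xor 4d = 43
byte 1: (55 xor b9) xor 45 = ec xor 45 = a9
byte 2: (97 xor 8a) xor 53 = 1d xor 53 = 4e
byte 3: (ec xor bd) xor 53 = 51 xor 53 = 02
byte 4: (6f xor 60) xor 41 = 0f xor 41 = 4e
byte 5: (0a xor 19) xor 47 = 13 xor 47 = 54
byte 6: (9c xor 0d) xor 45 = 91 xor 45 = d4
byte 7: (a7 xor c0) xor 20 = 67 xor 20 = 47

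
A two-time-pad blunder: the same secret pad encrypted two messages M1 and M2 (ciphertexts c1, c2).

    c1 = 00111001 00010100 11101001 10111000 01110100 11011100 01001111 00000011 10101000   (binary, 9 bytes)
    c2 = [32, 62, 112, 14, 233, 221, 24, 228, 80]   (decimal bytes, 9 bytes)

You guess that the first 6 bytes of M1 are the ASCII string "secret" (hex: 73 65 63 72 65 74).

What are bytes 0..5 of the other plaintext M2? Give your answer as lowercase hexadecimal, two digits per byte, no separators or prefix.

6a4ffac4f875

First, c1 ⊕ c2 = (M1 ⊕ K) ⊕ (M2 ⊕ K) = M1 ⊕ M2, so the key drops out. Then M2 = (M1 ⊕ M2) ⊕ M1 over the first 6 bytes.
byte 0: (39 XOR 20) XOR 73 = 19 XOR 73 = 6a
byte 1: (14 XOR 3e) XOR 65 = 2a XOR 65 = 4f
byte 2: (e9 XOR 70) XOR 63 = 99 XOR 63 = fa
byte 3: (b8 XOR 0e) XOR 72 = b6 XOR 72 = c4
byte 4: (74 XOR e9) XOR 65 = 9d XOR 65 = f8
byte 5: (dc XOR dd) XOR 74 = 01 XOR 74 = 75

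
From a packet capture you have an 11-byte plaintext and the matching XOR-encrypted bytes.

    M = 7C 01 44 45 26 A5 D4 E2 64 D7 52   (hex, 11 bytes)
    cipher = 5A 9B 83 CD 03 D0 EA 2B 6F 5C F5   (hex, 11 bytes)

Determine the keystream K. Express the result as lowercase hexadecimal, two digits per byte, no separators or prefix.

269ac78825753ec90b8ba7

Since cipher = M ⊕ K, XORing both sides with M gives K = M ⊕ cipher.
byte 0: 7c ⊕ 5a = 26
byte 1: 01 ⊕ 9b = 9a
byte 2: 44 ⊕ 83 = c7
byte 3: 45 ⊕ cd = 88
byte 4: 26 ⊕ 03 = 25
byte 5: a5 ⊕ d0 = 75
byte 6: d4 ⊕ ea = 3e
byte 7: e2 ⊕ 2b = c9
byte 8: 64 ⊕ 6f = 0b
byte 9: d7 ⊕ 5c = 8b
byte 10: 52 ⊕ f5 = a7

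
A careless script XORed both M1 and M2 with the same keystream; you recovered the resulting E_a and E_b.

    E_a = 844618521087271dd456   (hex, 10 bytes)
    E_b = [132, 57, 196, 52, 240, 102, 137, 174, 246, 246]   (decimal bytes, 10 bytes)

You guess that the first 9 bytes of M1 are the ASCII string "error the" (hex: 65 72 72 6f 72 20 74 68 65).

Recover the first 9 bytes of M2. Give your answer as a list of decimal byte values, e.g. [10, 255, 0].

First, E_a ⊕ E_b = (M1 ⊕ K) ⊕ (M2 ⊕ K) = M1 ⊕ M2, so the key drops out. Then M2 = (M1 ⊕ M2) ⊕ M1 over the first 9 bytes.
byte 0: (84 ⊕ 84) ⊕ 65 = 00 ⊕ 65 = 65
byte 1: (46 ⊕ 39) ⊕ 72 = 7f ⊕ 72 = 0d
byte 2: (18 ⊕ c4) ⊕ 72 = dc ⊕ 72 = ae
byte 3: (52 ⊕ 34) ⊕ 6f = 66 ⊕ 6f = 09
byte 4: (10 ⊕ f0) ⊕ 72 = e0 ⊕ 72 = 92
byte 5: (87 ⊕ 66) ⊕ 20 = e1 ⊕ 20 = c1
byte 6: (27 ⊕ 89) ⊕ 74 = ae ⊕ 74 = da
byte 7: (1d ⊕ ae) ⊕ 68 = b3 ⊕ 68 = db
byte 8: (d4 ⊕ f6) ⊕ 65 = 22 ⊕ 65 = 47

[101, 13, 174, 9, 146, 193, 218, 219, 71]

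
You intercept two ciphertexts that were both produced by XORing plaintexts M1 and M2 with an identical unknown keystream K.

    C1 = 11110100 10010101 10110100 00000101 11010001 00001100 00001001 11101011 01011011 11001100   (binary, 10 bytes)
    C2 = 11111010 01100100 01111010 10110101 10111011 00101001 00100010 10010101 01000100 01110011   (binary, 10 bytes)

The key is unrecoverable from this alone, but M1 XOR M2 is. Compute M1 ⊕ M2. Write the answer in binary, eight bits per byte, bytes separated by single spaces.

00001110 11110001 11001110 10110000 01101010 00100101 00101011 01111110 00011111 10111111

C1 ⊕ C2 = (M1 ⊕ K) ⊕ (M2 ⊕ K) = M1 ⊕ M2 — the shared key cancels under XOR.
f4 ^ fa = 0e
95 ^ 64 = f1
b4 ^ 7a = ce
05 ^ b5 = b0
d1 ^ bb = 6a
0c ^ 29 = 25
09 ^ 22 = 2b
eb ^ 95 = 7e
5b ^ 44 = 1f
cc ^ 73 = bf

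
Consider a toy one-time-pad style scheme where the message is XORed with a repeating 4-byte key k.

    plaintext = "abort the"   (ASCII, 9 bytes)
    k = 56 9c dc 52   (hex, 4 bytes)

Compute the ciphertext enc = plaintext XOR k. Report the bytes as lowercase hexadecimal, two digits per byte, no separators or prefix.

The 4-byte key repeats, so the effective keystream is 56 9c dc 52 56 9c dc 52 56.
byte 0:  97 XOR  86 =  55
byte 1:  98 XOR 156 = 254
byte 2: 111 XOR 220 = 179
byte 3: 114 XOR  82 =  32
byte 4: 116 XOR  86 =  34
byte 5:  32 XOR 156 = 188
byte 6: 116 XOR 220 = 168
byte 7: 104 XOR  82 =  58
byte 8: 101 XOR  86 =  51

37feb32022bca83a33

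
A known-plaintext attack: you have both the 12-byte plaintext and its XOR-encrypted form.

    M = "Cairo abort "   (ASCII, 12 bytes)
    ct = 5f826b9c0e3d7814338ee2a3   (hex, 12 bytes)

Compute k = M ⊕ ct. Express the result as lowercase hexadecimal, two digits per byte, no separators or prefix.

Since ct = M ⊕ k, XORing both sides with M gives k = M ⊕ ct.
byte 0:  67 ⊕  95 =  28
byte 1:  97 ⊕ 130 = 227
byte 2: 105 ⊕ 107 =   2
byte 3: 114 ⊕ 156 = 238
byte 4: 111 ⊕  14 =  97
byte 5:  32 ⊕  61 =  29
byte 6:  97 ⊕ 120 =  25
byte 7:  98 ⊕  20 = 118
byte 8: 111 ⊕  51 =  92
byte 9: 114 ⊕ 142 = 252
byte 10: 116 ⊕ 226 = 150
byte 11:  32 ⊕ 163 = 131

1ce302ee611d19765cfc9683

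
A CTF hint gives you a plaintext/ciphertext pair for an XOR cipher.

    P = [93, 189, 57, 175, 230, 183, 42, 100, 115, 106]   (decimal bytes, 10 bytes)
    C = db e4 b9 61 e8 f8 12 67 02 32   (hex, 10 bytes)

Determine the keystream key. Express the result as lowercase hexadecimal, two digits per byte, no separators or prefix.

Since C = P ⊕ key, XORing both sides with P gives key = P ⊕ C.
byte 0:  93 ⊕ 219 = 134
byte 1: 189 ⊕ 228 =  89
byte 2:  57 ⊕ 185 = 128
byte 3: 175 ⊕  97 = 206
byte 4: 230 ⊕ 232 =  14
byte 5: 183 ⊕ 248 =  79
byte 6:  42 ⊕  18 =  56
byte 7: 100 ⊕ 103 =   3
byte 8: 115 ⊕   2 = 113
byte 9: 106 ⊕  50 =  88

865980ce0e4f38037158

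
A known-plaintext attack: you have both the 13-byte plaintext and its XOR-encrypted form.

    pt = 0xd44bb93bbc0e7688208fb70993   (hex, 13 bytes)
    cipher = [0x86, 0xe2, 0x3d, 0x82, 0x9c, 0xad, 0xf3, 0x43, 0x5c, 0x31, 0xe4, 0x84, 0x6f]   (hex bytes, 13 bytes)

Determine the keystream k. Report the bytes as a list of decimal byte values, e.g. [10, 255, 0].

Since cipher = pt ⊕ k, XORing both sides with pt gives k = pt ⊕ cipher.
d4 ^ 86 = 52
4b ^ e2 = a9
b9 ^ 3d = 84
3b ^ 82 = b9
bc ^ 9c = 20
0e ^ ad = a3
76 ^ f3 = 85
88 ^ 43 = cb
20 ^ 5c = 7c
8f ^ 31 = be
b7 ^ e4 = 53
09 ^ 84 = 8d
93 ^ 6f = fc

[82, 169, 132, 185, 32, 163, 133, 203, 124, 190, 83, 141, 252]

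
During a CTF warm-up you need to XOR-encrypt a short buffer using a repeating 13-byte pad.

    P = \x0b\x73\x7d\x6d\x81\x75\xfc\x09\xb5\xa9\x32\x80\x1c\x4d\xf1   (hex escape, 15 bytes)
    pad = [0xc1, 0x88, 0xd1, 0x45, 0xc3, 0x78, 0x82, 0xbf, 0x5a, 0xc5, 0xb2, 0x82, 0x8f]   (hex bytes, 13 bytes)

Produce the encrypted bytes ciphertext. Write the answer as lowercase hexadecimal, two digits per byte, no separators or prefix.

The 13-byte key repeats, so the effective keystream is c1 88 d1 45 c3 78 82 bf 5a c5 b2 82 8f c1 88.
byte 0: 00001011 ^ 11000001 = 11001010
byte 1: 01110011 ^ 10001000 = 11111011
byte 2: 01111101 ^ 11010001 = 10101100
byte 3: 01101101 ^ 01000101 = 00101000
byte 4: 10000001 ^ 11000011 = 01000010
byte 5: 01110101 ^ 01111000 = 00001101
byte 6: 11111100 ^ 10000010 = 01111110
byte 7: 00001001 ^ 10111111 = 10110110
byte 8: 10110101 ^ 01011010 = 11101111
byte 9: 10101001 ^ 11000101 = 01101100
byte 10: 00110010 ^ 10110010 = 10000000
byte 11: 10000000 ^ 10000010 = 00000010
byte 12: 00011100 ^ 10001111 = 10010011
byte 13: 01001101 ^ 11000001 = 10001100
byte 14: 11110001 ^ 10001000 = 01111001

cafbac28420d7eb6ef6c8002938c79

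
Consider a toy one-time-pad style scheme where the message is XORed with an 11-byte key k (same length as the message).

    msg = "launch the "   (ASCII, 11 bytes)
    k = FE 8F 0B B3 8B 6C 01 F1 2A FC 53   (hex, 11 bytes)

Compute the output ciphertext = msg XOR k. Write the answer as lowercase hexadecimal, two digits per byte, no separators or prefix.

92ee7edde8042185429973

6c XOR fe = 92
61 XOR 8f = ee
75 XOR 0b = 7e
6e XOR b3 = dd
63 XOR 8b = e8
68 XOR 6c = 04
20 XOR 01 = 21
74 XOR f1 = 85
68 XOR 2a = 42
65 XOR fc = 99
20 XOR 53 = 73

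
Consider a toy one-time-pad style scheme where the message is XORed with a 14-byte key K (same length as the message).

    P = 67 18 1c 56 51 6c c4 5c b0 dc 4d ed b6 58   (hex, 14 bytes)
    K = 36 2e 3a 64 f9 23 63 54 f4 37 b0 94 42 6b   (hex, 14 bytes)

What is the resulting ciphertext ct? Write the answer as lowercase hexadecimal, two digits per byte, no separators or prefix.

51362632a84fa70844ebfd79f433

XOR is its own inverse, so applying the key byte-wise gives the result directly.
103 ⊕  54 =  81
 24 ⊕  46 =  54
 28 ⊕  58 =  38
 86 ⊕ 100 =  50
 81 ⊕ 249 = 168
108 ⊕  35 =  79
196 ⊕  99 = 167
 92 ⊕  84 =   8
176 ⊕ 244 =  68
220 ⊕  55 = 235
 77 ⊕ 176 = 253
237 ⊕ 148 = 121
182 ⊕  66 = 244
 88 ⊕ 107 =  51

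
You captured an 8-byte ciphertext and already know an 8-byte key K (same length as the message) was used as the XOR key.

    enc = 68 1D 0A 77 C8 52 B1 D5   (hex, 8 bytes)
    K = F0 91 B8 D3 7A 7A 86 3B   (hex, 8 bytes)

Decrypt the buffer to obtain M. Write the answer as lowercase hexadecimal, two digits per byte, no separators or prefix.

byte 0: 68 xor f0 = 98
byte 1: 1d xor 91 = 8c
byte 2: 0a xor b8 = b2
byte 3: 77 xor d3 = a4
byte 4: c8 xor 7a = b2
byte 5: 52 xor 7a = 28
byte 6: b1 xor 86 = 37
byte 7: d5 xor 3b = ee

988cb2a4b22837ee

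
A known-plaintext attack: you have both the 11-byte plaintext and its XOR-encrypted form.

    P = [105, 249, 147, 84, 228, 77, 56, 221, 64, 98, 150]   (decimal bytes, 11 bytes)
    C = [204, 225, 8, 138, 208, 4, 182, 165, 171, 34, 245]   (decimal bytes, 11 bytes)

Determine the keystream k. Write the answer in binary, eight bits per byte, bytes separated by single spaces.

10100101 00011000 10011011 11011110 00110100 01001001 10001110 01111000 11101011 01000000 01100011

Since C = P ⊕ k, XORing both sides with P gives k = P ⊕ C.
69 ⊕ cc = a5
f9 ⊕ e1 = 18
93 ⊕ 08 = 9b
54 ⊕ 8a = de
e4 ⊕ d0 = 34
4d ⊕ 04 = 49
38 ⊕ b6 = 8e
dd ⊕ a5 = 78
40 ⊕ ab = eb
62 ⊕ 22 = 40
96 ⊕ f5 = 63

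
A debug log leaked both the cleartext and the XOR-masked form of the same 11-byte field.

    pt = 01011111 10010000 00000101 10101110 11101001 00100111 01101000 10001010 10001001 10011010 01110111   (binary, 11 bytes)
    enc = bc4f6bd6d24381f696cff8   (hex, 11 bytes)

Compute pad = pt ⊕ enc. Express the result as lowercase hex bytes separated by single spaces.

Since enc = pt ⊕ pad, XORing both sides with pt gives pad = pt ⊕ enc.
5f xor bc = e3
90 xor 4f = df
05 xor 6b = 6e
ae xor d6 = 78
e9 xor d2 = 3b
27 xor 43 = 64
68 xor 81 = e9
8a xor f6 = 7c
89 xor 96 = 1f
9a xor cf = 55
77 xor f8 = 8f

e3 df 6e 78 3b 64 e9 7c 1f 55 8f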